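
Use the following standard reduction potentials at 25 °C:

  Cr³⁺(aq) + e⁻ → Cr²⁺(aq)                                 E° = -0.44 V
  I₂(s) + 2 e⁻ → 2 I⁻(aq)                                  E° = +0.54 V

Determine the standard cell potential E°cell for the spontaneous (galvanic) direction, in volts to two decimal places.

The I₂/I⁻ couple has the higher reduction potential, so it is the cathode; Cr³⁺/Cr²⁺ is oxidised at the anode.
E°cell = E°(cathode) − E°(anode) = (+0.54) − (-0.44) = +0.98 V.

+0.98 V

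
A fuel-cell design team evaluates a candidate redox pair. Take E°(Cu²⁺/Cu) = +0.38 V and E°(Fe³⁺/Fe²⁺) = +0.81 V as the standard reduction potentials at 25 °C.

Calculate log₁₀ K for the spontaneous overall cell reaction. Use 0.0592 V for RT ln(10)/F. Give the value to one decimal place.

Cathode: Fe³⁺/Fe²⁺; anode: Cu²⁺/Cu. E°cell = +0.43 V, n = 2.
log K = nE°cell / 0.0592 = (2)(+0.43) / 0.0592 = 14.5.

14.5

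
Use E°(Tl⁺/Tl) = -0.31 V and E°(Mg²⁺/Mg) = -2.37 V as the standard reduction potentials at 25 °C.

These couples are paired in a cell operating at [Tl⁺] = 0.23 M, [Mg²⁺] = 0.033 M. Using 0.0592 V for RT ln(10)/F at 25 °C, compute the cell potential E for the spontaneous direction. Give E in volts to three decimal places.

Tl⁺/Tl is the cathode (higher E°), Mg²⁺/Mg the anode: E°cell = -0.31 − (-2.37) = +2.06 V, n = 2.
Overall: 2 Tl⁺(aq) + Mg(s) → 2 Tl(s) + Mg²⁺(aq)
Q = [Mg²⁺] / ([Tl⁺]^2); log Q = -0.205.
E = E° − (0.0592/n) log Q = +2.06 − (0.0592/2)(-0.205) = +2.066 V.

+2.066 V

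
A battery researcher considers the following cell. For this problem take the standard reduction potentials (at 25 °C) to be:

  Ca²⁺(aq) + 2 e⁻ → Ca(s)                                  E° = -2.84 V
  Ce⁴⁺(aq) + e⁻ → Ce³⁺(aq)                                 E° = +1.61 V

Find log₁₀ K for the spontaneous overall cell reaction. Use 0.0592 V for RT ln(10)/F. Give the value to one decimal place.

Cathode: Ce⁴⁺/Ce³⁺; anode: Ca²⁺/Ca. E°cell = +4.45 V, n = 2.
log K = nE°cell / 0.0592 = (2)(+4.45) / 0.0592 = 150.3.

150.3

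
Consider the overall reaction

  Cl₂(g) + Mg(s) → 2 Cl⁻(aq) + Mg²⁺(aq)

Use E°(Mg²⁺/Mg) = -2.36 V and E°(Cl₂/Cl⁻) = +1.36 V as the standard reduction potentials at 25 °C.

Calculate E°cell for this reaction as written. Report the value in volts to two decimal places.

+3.72 V

The Cl₂/Cl⁻ couple has the higher reduction potential, so it is the cathode; Mg²⁺/Mg is oxidised at the anode.
E°cell = E°(cathode) − E°(anode) = (+1.36) − (-2.36) = +3.72 V.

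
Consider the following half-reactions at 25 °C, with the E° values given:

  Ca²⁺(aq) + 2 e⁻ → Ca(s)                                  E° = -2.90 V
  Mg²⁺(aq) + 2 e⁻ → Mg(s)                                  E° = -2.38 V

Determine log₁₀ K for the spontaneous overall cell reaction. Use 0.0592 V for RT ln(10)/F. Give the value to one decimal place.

Cathode: Mg²⁺/Mg; anode: Ca²⁺/Ca. E°cell = +0.52 V, n = 2.
log K = nE°cell / 0.0592 = (2)(+0.52) / 0.0592 = 17.6.

17.6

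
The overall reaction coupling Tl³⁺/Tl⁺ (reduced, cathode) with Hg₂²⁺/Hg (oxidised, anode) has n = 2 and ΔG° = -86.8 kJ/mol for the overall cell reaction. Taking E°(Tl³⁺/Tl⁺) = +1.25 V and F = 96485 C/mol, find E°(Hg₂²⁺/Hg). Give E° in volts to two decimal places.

E°cell = −ΔG°/(nF) = −(-86.8×10³)/((2)(96485)) = +0.450 V.
Since Tl³⁺/Tl⁺ is the cathode and Hg₂²⁺/Hg the anode, E°cell = E°(Tl³⁺/Tl⁺) − E°(Hg₂²⁺/Hg).
So E°(Hg₂²⁺/Hg) = E°(Tl³⁺/Tl⁺) − E°cell = (+1.25) − (+0.450) = +0.80 V.

+0.80 V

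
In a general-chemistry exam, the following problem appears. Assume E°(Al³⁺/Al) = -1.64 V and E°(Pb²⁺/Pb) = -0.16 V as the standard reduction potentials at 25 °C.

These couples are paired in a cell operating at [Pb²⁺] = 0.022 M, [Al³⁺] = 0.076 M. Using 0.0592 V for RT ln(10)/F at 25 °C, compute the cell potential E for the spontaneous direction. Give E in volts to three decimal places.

Pb²⁺/Pb is the cathode (higher E°), Al³⁺/Al the anode: E°cell = -0.16 − (-1.64) = +1.48 V, n = 6.
Overall: 3 Pb²⁺(aq) + 2 Al(s) → 3 Pb(s) + 2 Al³⁺(aq)
Q = [Al³⁺]^2 / ([Pb²⁺]^3); log Q = 2.734.
E = E° − (0.0592/n) log Q = +1.48 − (0.0592/6)(2.734) = +1.453 V.

+1.453 V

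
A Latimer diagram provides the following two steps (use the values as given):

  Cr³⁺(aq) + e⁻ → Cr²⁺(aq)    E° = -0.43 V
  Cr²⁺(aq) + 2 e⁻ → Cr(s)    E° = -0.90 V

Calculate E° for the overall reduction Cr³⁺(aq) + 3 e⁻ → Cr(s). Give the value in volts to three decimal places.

Adding the free-energy changes (−nFE°) of the two steps gives −n₃FE°₃ = −n₁FE°₁ − n₂FE°₂.
E°₃ = (1×-0.43 + 2×-0.90) / 3 = (-2.230) / 3 = -0.743 V.

-0.743 V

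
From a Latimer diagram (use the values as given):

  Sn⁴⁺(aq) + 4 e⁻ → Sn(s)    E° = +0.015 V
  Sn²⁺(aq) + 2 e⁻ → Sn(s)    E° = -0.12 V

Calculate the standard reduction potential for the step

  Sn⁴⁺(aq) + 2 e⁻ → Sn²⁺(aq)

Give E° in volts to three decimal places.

Sequential free energies add, so n₃E°₃ = n₁E°₁ + n₂E°₂.
With n₃ = 4, and the known step contributing 2×(-0.12) V, the unknown satisfies 2·E° = 4×(+0.015) − 2×(-0.12) = +0.300.
E° = +0.300 / 2 = +0.150 V.

+0.150 V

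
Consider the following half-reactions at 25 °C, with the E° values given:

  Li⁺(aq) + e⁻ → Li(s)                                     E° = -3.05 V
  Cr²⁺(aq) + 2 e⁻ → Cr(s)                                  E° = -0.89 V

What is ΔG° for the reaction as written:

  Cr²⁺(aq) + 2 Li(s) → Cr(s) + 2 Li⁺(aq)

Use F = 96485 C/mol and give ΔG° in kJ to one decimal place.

-416.8 kJ

As written, Cr²⁺/Cr is reduced (cathode) and Li⁺/Li is oxidised (anode), so E°cell = (-0.89) − (-3.05) = +2.16 V.
Balancing electrons gives n = 2.
ΔG° = −nFE° = −(2)(96485)(+2.16) = -416,815 J = -416.8 kJ.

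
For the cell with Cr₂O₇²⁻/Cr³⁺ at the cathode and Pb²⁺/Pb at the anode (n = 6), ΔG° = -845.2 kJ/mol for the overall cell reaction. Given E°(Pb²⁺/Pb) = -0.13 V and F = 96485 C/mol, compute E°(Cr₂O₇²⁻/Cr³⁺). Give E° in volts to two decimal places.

E°cell = −ΔG°/(nF) = −(-845.2×10³)/((6)(96485)) = +1.460 V.
Since Cr₂O₇²⁻/Cr³⁺ is the cathode and Pb²⁺/Pb the anode, E°cell = E°(Cr₂O₇²⁻/Cr³⁺) − E°(Pb²⁺/Pb).
So E°(Cr₂O₇²⁻/Cr³⁺) = E°cell + E°(Pb²⁺/Pb) = +1.460 + (-0.13) = +1.33 V.

+1.33 V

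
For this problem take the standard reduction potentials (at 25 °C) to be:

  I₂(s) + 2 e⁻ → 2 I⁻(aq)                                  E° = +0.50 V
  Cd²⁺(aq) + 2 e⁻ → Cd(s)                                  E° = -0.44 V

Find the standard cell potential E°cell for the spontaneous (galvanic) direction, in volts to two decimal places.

+0.94 V

The I₂/I⁻ couple has the higher reduction potential, so it is the cathode; Cd²⁺/Cd is oxidised at the anode.
E°cell = E°(cathode) − E°(anode) = (+0.50) − (-0.44) = +0.94 V.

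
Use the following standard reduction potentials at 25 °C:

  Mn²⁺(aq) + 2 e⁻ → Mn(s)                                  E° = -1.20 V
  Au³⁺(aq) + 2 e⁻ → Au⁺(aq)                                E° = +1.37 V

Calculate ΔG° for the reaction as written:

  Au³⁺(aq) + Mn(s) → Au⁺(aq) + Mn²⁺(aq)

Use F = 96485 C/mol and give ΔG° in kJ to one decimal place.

As written, Au³⁺/Au⁺ is reduced (cathode) and Mn²⁺/Mn is oxidised (anode), so E°cell = (+1.37) − (-1.20) = +2.57 V.
Balancing electrons gives n = 2.
ΔG° = −nFE° = −(2)(96485)(+2.57) = -495,933 J = -495.9 kJ.

-495.9 kJ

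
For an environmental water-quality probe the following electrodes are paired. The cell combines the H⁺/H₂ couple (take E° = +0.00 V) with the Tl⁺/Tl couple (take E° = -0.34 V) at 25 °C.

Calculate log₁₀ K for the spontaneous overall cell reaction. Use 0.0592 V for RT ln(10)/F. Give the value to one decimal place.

11.5

Cathode: H⁺/H₂; anode: Tl⁺/Tl. E°cell = +0.34 V, n = 2.
log K = nE°cell / 0.0592 = (2)(+0.34) / 0.0592 = 11.5.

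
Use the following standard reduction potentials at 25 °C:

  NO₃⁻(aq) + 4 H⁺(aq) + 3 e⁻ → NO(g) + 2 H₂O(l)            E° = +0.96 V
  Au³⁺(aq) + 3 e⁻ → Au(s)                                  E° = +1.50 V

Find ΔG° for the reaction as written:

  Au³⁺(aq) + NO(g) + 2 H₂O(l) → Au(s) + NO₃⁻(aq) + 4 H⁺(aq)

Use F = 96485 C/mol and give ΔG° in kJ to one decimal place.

As written, Au³⁺/Au is reduced (cathode) and NO₃⁻/NO is oxidised (anode), so E°cell = (+1.50) − (+0.96) = +0.54 V.
Balancing electrons gives n = 3.
ΔG° = −nFE° = −(3)(96485)(+0.54) = -156,306 J = -156.3 kJ.

-156.3 kJ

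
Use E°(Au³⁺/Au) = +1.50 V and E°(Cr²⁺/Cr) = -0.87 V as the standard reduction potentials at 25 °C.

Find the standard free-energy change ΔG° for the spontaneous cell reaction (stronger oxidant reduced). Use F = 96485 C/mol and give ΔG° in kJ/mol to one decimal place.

-1372.0 kJ/mol

Au³⁺/Au (E° = +1.50 V) is the cathode; Cr²⁺/Cr (E° = -0.87 V) is the anode, so E°cell = +2.37 V.
Balancing electrons gives n = 6 (lcm of 3 and 2).
ΔG° = −nFE° = −(6)(96485)(+2.37) = -1,372,017 J = -1372.0 kJ/mol.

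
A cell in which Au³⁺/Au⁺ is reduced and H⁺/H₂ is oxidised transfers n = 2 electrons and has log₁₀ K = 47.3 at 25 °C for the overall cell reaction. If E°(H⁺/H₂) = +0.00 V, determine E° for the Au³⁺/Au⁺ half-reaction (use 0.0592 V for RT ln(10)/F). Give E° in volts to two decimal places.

+1.40 V

E°cell = (0.0592/n)·log K = (0.0592/2)(47.3) = +1.400 V.
Since Au³⁺/Au⁺ is the cathode and H⁺/H₂ the anode, E°cell = E°(Au³⁺/Au⁺) − E°(H⁺/H₂).
So E°(Au³⁺/Au⁺) = E°cell + E°(H⁺/H₂) = +1.400 + (+0.00) = +1.40 V.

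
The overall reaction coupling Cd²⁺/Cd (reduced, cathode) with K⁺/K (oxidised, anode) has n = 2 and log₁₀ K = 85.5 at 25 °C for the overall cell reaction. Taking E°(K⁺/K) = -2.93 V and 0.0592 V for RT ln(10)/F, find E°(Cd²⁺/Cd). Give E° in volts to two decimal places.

E°cell = (0.0592/n)·log K = (0.0592/2)(85.5) = +2.531 V.
Since Cd²⁺/Cd is the cathode and K⁺/K the anode, E°cell = E°(Cd²⁺/Cd) − E°(K⁺/K).
So E°(Cd²⁺/Cd) = E°cell + E°(K⁺/K) = +2.531 + (-2.93) = -0.40 V.

-0.40 V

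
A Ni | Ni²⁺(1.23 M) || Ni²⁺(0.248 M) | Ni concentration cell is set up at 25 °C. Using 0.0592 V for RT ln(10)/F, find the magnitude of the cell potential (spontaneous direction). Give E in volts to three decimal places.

For a concentration cell E°cell = 0. The 1.23 M side is the cathode (reduction is favoured where [Ni²⁺] is higher).
With n = 2, E = −(0.0592/2) log([Ni²⁺]ₐₙ/[Ni²⁺]꜀ₐₜ) = −(0.0592/2) log(0.248/1.23) = −(0.0592/2)(-0.695) = +0.021 V.

+0.021 V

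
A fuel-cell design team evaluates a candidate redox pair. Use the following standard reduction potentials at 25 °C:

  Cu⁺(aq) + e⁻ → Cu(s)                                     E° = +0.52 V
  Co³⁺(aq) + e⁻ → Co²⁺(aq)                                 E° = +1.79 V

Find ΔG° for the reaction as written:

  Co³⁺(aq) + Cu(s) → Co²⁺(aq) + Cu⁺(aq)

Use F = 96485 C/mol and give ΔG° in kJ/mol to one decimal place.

-122.5 kJ/mol

As written, Co³⁺/Co²⁺ is reduced (cathode) and Cu⁺/Cu is oxidised (anode), so E°cell = (+1.79) − (+0.52) = +1.27 V.
Balancing electrons gives n = 1.
ΔG° = −nFE° = −(1)(96485)(+1.27) = -122,536 J = -122.5 kJ/mol.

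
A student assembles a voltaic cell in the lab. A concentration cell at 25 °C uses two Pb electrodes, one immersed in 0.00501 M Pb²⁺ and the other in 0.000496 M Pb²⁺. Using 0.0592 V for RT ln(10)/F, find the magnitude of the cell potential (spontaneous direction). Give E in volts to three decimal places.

+0.030 V

For a concentration cell E°cell = 0. The 0.00501 M side is the cathode (reduction is favoured where [Pb²⁺] is higher).
With n = 2, E = −(0.0592/2) log([Pb²⁺]ₐₙ/[Pb²⁺]꜀ₐₜ) = −(0.0592/2) log(0.000496/0.00501) = −(0.0592/2)(-1.004) = +0.030 V.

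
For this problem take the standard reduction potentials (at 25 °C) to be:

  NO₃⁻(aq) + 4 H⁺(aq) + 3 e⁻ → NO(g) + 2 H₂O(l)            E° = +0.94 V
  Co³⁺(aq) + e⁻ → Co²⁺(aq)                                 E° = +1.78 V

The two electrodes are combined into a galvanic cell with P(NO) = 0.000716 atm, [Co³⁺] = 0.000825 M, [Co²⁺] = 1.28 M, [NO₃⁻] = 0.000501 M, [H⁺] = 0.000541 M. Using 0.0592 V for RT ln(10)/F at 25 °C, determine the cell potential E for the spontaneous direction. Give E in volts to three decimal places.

Co³⁺/Co²⁺ is the cathode (higher E°), NO₃⁻/NO the anode: E°cell = +1.78 − (+0.94) = +0.84 V, n = 3.
Overall: 3 Co³⁺(aq) + NO(g) + 2 H₂O(l) → 3 Co²⁺(aq) + NO₃⁻(aq) + 4 H⁺(aq)
Q = [Co²⁺]^3·[NO₃⁻]·[H⁺]^4 / ([Co³⁺]^3·P(NO)); log Q = -3.650.
E = E° − (0.0592/n) log Q = +0.84 − (0.0592/3)(-3.650) = +0.912 V.

+0.912 V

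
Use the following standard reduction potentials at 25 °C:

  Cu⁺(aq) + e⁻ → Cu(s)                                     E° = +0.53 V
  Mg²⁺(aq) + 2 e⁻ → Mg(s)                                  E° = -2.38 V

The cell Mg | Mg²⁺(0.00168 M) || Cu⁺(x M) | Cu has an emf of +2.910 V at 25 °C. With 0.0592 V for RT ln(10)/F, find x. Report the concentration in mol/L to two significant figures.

Cu⁺/Cu is the cathode, Mg²⁺/Mg the anode: E°cell = +2.91 V, n = 2.
Overall reaction: 2 Cu⁺(aq) + Mg(s) → 2 Cu(s) + Mg²⁺(aq); Q = [Mg²⁺]^1/[Cu⁺]^2.
From E = E° − (0.0592/n) log Q: log Q = (E° − E)·n/0.0592 = (+2.91 − (+2.910))·2/0.0592 = 0.0000.
So 2·log[Cu⁺] = 1·log(0.00168) − log Q = -2.7747 − (0.0000) = -2.7747; log[Cu⁺] = -2.7747 / 2 = -1.3874; [Cu⁺] = 10^(-1.3874) ≈ 0.041 M.

0.041 M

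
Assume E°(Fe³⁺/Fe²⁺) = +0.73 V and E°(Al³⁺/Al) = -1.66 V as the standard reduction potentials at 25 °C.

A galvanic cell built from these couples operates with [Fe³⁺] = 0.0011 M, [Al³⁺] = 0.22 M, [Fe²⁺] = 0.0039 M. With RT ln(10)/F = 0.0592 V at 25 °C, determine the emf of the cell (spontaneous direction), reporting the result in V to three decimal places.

Fe³⁺/Fe²⁺ is the cathode (higher E°), Al³⁺/Al the anode: E°cell = +0.73 − (-1.66) = +2.39 V, n = 3.
Overall: 3 Fe³⁺(aq) + Al(s) → 3 Fe²⁺(aq) + Al³⁺(aq)
Q = [Fe²⁺]^3·[Al³⁺] / ([Fe³⁺]^3); log Q = 0.991.
E = E° − (0.0592/n) log Q = +2.39 − (0.0592/3)(0.991) = +2.370 V.

+2.370 V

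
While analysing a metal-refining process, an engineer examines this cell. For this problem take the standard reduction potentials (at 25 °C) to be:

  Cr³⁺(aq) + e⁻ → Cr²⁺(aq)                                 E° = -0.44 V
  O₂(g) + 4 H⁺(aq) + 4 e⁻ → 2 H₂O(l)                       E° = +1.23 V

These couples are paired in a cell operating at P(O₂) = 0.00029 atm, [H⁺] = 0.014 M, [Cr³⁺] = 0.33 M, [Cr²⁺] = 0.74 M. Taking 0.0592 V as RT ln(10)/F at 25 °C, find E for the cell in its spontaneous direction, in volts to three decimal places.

+1.529 V

O₂/H₂O is the cathode (higher E°), Cr³⁺/Cr²⁺ the anode: E°cell = +1.23 − (-0.44) = +1.67 V, n = 4.
Overall: O₂(g) + 4 H⁺(aq) + 4 Cr²⁺(aq) → 2 H₂O(l) + 4 Cr³⁺(aq)
Q = [Cr³⁺]^4 / (P(O₂)·[H⁺]^4·[Cr²⁺]^4); log Q = 9.550.
E = E° − (0.0592/n) log Q = +1.67 − (0.0592/4)(9.550) = +1.529 V.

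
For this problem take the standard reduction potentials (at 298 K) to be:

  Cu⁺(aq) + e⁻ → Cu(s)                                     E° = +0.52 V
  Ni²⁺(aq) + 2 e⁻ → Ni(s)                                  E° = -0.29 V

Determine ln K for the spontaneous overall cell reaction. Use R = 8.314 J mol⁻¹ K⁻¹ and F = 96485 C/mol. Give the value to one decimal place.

Cathode: Cu⁺/Cu; anode: Ni²⁺/Ni. E°cell = (+0.52) − (-0.29) = +0.81 V, with n = 2.
ΔG° = −nFE° = −RT ln K, so ln K = nFE°/(RT) = (2)(96485)(+0.81) / ((8.314)(298)) = 63.088.

63.1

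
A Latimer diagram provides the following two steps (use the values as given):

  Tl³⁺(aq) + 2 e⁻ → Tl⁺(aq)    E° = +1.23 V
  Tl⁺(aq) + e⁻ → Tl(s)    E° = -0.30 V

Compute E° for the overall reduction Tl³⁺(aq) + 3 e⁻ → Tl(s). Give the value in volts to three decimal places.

+0.720 V

Adding the free-energy changes (−nFE°) of the two steps gives −n₃FE°₃ = −n₁FE°₁ − n₂FE°₂.
E°₃ = (2×+1.23 + 1×-0.30) / 3 = (+2.160) / 3 = +0.720 V.
E° values themselves are not directly additive — weighting by electron count is essential.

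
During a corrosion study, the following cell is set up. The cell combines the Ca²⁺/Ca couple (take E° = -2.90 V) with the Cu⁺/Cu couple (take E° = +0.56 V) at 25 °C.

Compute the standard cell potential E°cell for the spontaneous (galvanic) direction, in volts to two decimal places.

The Cu⁺/Cu couple has the higher reduction potential, so it is the cathode; Ca²⁺/Ca is oxidised at the anode.
E°cell = E°(cathode) − E°(anode) = (+0.56) − (-2.90) = +3.46 V.

+3.46 V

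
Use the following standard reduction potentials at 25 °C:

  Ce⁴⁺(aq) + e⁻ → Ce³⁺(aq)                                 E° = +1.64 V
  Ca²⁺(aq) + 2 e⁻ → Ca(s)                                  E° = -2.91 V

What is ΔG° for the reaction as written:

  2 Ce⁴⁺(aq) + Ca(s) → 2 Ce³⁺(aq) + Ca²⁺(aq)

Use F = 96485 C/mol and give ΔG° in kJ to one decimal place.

-878.0 kJ

As written, Ce⁴⁺/Ce³⁺ is reduced (cathode) and Ca²⁺/Ca is oxidised (anode), so E°cell = (+1.64) − (-2.91) = +4.55 V.
Balancing electrons gives n = 2.
ΔG° = −nFE° = −(2)(96485)(+4.55) = -878,014 J = -878.0 kJ.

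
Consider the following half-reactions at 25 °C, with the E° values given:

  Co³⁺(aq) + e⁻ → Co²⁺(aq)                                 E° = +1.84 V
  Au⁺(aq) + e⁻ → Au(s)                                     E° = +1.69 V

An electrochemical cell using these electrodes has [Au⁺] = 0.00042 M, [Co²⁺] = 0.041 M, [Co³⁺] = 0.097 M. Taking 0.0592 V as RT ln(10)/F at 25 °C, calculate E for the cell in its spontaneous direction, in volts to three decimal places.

Co³⁺/Co²⁺ is the cathode (higher E°), Au⁺/Au the anode: E°cell = +1.84 − (+1.69) = +0.15 V, n = 1.
Overall: Co³⁺(aq) + Au(s) → Co²⁺(aq) + Au⁺(aq)
Q = [Co²⁺]·[Au⁺] / ([Co³⁺]); log Q = -3.751.
E = E° − (0.0592/n) log Q = +0.15 − (0.0592/1)(-3.751) = +0.372 V.

+0.372 V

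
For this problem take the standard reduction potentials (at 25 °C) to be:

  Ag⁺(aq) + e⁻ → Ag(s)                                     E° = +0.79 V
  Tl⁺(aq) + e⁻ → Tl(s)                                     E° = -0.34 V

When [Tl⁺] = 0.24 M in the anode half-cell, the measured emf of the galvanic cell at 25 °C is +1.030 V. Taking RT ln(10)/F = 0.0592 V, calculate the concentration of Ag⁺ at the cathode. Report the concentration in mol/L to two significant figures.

Ag⁺/Ag is the cathode, Tl⁺/Tl the anode: E°cell = +1.13 V, n = 1.
Overall reaction: Ag⁺(aq) + Tl(s) → Ag(s) + Tl⁺(aq); Q = [Tl⁺]^1/[Ag⁺]^1.
From E = E° − (0.0592/n) log Q: log Q = (E° − E)·n/0.0592 = (+1.13 − (+1.030))·1/0.0592 = 1.6892.
So 1·log[Ag⁺] = 1·log(0.24) − log Q = -0.6198 − (1.6892) = -2.3090; [Ag⁺] = 10^(-2.3090) ≈ 0.0049 M.

0.0049 M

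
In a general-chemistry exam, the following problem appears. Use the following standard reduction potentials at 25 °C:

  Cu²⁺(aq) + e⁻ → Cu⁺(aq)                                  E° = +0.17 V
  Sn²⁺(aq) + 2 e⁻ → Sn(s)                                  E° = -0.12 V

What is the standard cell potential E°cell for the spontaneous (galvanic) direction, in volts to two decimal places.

The Cu²⁺/Cu⁺ couple has the higher reduction potential, so it is the cathode; Sn²⁺/Sn is oxidised at the anode.
E°cell = E°(cathode) − E°(anode) = (+0.17) − (-0.12) = +0.29 V.
Since E°cell > 0, the reaction is spontaneous under standard conditions.

+0.29 V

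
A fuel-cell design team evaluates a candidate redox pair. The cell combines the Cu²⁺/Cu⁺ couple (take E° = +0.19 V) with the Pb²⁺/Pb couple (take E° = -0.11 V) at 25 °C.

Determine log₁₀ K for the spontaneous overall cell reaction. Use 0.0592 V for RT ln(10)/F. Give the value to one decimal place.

Cathode: Cu²⁺/Cu⁺; anode: Pb²⁺/Pb. E°cell = +0.30 V, n = 2.
log K = nE°cell / 0.0592 = (2)(+0.30) / 0.0592 = 10.1.

10.1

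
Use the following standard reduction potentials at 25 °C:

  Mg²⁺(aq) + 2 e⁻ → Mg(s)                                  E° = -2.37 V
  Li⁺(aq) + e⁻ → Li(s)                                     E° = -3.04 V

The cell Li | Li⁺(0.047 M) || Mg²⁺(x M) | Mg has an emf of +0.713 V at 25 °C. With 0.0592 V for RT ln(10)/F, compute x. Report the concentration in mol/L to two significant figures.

0.063 M

Mg²⁺/Mg is the cathode, Li⁺/Li the anode: E°cell = +0.67 V, n = 2.
Overall reaction: Mg²⁺(aq) + 2 Li(s) → Mg(s) + 2 Li⁺(aq); Q = [Li⁺]^2/[Mg²⁺]^1.
From E = E° − (0.0592/n) log Q: log Q = (E° − E)·n/0.0592 = (+0.67 − (+0.713))·2/0.0592 = -1.4527.
So 1·log[Mg²⁺] = 2·log(0.047) − log Q = -2.6558 − (-1.4527) = -1.2031; [Mg²⁺] = 10^(-1.2031) ≈ 0.063 M.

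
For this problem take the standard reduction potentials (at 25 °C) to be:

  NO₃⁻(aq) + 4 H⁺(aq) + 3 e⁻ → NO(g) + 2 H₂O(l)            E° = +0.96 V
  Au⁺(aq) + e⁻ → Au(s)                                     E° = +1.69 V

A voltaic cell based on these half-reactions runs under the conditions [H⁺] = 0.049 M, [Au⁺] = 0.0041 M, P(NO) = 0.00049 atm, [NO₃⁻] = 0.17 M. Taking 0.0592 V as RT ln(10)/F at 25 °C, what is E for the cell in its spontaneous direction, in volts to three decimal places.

+0.642 V

Au⁺/Au is the cathode (higher E°), NO₃⁻/NO the anode: E°cell = +1.69 − (+0.96) = +0.73 V, n = 3.
Overall: 3 Au⁺(aq) + NO(g) + 2 H₂O(l) → 3 Au(s) + NO₃⁻(aq) + 4 H⁺(aq)
Q = [NO₃⁻]·[H⁺]^4 / ([Au⁺]^3·P(NO)); log Q = 4.463.
E = E° − (0.0592/n) log Q = +0.73 − (0.0592/3)(4.463) = +0.642 V.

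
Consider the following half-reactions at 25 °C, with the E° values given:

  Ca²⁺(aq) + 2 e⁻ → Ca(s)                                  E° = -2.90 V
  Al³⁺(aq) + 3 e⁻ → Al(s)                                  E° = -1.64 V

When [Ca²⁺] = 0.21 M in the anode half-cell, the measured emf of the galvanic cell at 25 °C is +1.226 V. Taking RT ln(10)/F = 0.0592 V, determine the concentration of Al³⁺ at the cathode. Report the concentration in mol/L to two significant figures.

0.0018 M

Al³⁺/Al is the cathode, Ca²⁺/Ca the anode: E°cell = +1.26 V, n = 6.
Overall reaction: 2 Al³⁺(aq) + 3 Ca(s) → 2 Al(s) + 3 Ca²⁺(aq); Q = [Ca²⁺]^3/[Al³⁺]^2.
From E = E° − (0.0592/n) log Q: log Q = (E° − E)·n/0.0592 = (+1.26 − (+1.226))·6/0.0592 = 3.4459.
So 2·log[Al³⁺] = 3·log(0.21) − log Q = -2.0333 − (3.4459) = -5.4792; log[Al³⁺] = -5.4792 / 2 = -2.7396; [Al³⁺] = 10^(-2.7396) ≈ 0.0018 M.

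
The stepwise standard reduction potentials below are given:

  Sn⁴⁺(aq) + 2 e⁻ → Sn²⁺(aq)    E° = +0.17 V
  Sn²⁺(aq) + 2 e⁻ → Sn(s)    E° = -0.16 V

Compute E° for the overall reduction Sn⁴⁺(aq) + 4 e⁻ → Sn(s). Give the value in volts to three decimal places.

Standard free energies of sequential steps add: ΔG°₃ = ΔG°₁ + ΔG°₂, so n₃E°₃ = n₁E°₁ + n₂E°₂.
E°₃ = (2×+0.17 + 2×-0.16) / 4 = (+0.020) / 4 = +0.005 V.

+0.005 V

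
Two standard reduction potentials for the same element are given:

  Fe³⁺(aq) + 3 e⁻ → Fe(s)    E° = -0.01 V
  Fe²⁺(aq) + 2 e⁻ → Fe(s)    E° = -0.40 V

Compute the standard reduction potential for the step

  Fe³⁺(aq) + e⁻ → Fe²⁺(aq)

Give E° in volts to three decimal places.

+0.770 V

Sequential free energies add, so n₃E°₃ = n₁E°₁ + n₂E°₂.
With n₃ = 3, and the known step contributing 2×(-0.40) V, the unknown satisfies 1·E° = 3×(-0.01) − 2×(-0.40) = +0.770.
E° = +0.770 / 1 = +0.770 V.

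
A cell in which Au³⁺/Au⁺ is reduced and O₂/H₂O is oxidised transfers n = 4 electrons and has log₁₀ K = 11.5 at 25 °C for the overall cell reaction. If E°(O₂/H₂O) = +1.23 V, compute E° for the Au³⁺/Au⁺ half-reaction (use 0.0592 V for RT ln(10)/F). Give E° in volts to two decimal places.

E°cell = (0.0592/n)·log K = (0.0592/4)(11.5) = +0.170 V.
Since Au³⁺/Au⁺ is the cathode and O₂/H₂O the anode, E°cell = E°(Au³⁺/Au⁺) − E°(O₂/H₂O).
So E°(Au³⁺/Au⁺) = E°cell + E°(O₂/H₂O) = +0.170 + (+1.23) = +1.40 V.

+1.40 V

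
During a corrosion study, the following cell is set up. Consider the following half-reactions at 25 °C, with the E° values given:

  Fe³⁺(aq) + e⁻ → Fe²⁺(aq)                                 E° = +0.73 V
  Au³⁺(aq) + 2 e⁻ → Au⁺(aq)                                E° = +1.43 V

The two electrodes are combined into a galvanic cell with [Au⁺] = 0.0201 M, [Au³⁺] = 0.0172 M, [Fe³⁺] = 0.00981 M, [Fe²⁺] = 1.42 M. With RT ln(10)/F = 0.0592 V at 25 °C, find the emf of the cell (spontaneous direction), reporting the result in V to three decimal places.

+0.826 V

Au³⁺/Au⁺ is the cathode (higher E°), Fe³⁺/Fe²⁺ the anode: E°cell = +1.43 − (+0.73) = +0.70 V, n = 2.
Overall: Au³⁺(aq) + 2 Fe²⁺(aq) → Au⁺(aq) + 2 Fe³⁺(aq)
Q = [Au⁺]·[Fe³⁺]^2 / ([Au³⁺]·[Fe²⁺]^2); log Q = -4.254.
E = E° − (0.0592/n) log Q = +0.70 − (0.0592/2)(-4.254) = +0.826 V.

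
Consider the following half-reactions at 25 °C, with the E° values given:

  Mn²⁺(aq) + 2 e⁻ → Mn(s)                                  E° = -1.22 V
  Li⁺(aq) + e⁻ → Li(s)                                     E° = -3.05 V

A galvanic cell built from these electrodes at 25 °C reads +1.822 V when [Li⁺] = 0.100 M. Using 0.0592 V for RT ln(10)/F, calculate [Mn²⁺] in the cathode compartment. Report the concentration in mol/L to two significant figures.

0.0054 M

Mn²⁺/Mn is the cathode, Li⁺/Li the anode: E°cell = +1.83 V, n = 2.
Overall reaction: Mn²⁺(aq) + 2 Li(s) → Mn(s) + 2 Li⁺(aq); Q = [Li⁺]^2/[Mn²⁺]^1.
From E = E° − (0.0592/n) log Q: log Q = (E° − E)·n/0.0592 = (+1.83 − (+1.822))·2/0.0592 = 0.2703.
So 1·log[Mn²⁺] = 2·log(0.1) − log Q = -2.0000 − (0.2703) = -2.2703; [Mn²⁺] = 10^(-2.2703) ≈ 0.0054 M.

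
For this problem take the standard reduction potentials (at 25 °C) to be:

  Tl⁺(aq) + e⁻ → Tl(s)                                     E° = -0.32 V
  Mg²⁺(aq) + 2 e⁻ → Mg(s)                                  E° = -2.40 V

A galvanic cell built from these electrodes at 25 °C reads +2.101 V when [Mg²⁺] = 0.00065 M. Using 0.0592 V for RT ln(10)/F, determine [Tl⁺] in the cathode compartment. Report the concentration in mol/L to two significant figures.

0.058 M

Tl⁺/Tl is the cathode, Mg²⁺/Mg the anode: E°cell = +2.08 V, n = 2.
Overall reaction: 2 Tl⁺(aq) + Mg(s) → 2 Tl(s) + Mg²⁺(aq); Q = [Mg²⁺]^1/[Tl⁺]^2.
From E = E° − (0.0592/n) log Q: log Q = (E° − E)·n/0.0592 = (+2.08 − (+2.101))·2/0.0592 = -0.7095.
So 2·log[Tl⁺] = 1·log(0.00065) − log Q = -3.1871 − (-0.7095) = -2.4776; log[Tl⁺] = -2.4776 / 2 = -1.2388; [Tl⁺] = 10^(-1.2388) ≈ 0.058 M.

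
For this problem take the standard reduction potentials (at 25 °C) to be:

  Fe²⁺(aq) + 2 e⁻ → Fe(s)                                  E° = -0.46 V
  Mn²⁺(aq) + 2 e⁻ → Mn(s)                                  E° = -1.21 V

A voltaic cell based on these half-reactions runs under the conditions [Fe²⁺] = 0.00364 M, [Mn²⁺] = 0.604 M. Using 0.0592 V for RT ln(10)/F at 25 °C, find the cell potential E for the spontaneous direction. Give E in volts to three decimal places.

Fe²⁺/Fe is the cathode (higher E°), Mn²⁺/Mn the anode: E°cell = -0.46 − (-1.21) = +0.75 V, n = 2.
Overall: Fe²⁺(aq) + Mn(s) → Fe(s) + Mn²⁺(aq)
Q = [Mn²⁺] / ([Fe²⁺]); log Q = 2.220.
E = E° − (0.0592/n) log Q = +0.75 − (0.0592/2)(2.220) = +0.684 V.

+0.684 V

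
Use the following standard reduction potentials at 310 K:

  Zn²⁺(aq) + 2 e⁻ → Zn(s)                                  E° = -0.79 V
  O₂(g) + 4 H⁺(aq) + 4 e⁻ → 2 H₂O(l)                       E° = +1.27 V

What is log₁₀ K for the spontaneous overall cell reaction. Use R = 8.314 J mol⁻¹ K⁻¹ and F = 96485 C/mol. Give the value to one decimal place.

134.0

Cathode: O₂/H₂O; anode: Zn²⁺/Zn. E°cell = (+1.27) − (-0.79) = +2.06 V, with n = 4.
ΔG° = −nFE° = −RT ln K, so ln K = nFE°/(RT) = (4)(96485)(+2.06) / ((8.314)(310)) = 308.472.
log₁₀ K = 308.472 / ln 10 = 134.0.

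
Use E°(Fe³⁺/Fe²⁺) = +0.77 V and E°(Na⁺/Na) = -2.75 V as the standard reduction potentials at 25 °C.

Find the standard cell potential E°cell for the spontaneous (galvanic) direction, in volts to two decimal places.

+3.52 V

The Fe³⁺/Fe²⁺ couple has the higher reduction potential, so it is the cathode; Na⁺/Na is oxidised at the anode.
E°cell = E°(cathode) − E°(anode) = (+0.77) − (-2.75) = +3.52 V.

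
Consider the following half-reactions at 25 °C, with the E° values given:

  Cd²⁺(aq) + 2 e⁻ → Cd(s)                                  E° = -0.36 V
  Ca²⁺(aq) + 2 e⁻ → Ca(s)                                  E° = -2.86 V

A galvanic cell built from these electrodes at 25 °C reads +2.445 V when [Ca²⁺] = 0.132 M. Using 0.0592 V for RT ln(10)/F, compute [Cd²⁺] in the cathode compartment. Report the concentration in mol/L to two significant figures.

Cd²⁺/Cd is the cathode, Ca²⁺/Ca the anode: E°cell = +2.50 V, n = 2.
Overall reaction: Cd²⁺(aq) + Ca(s) → Cd(s) + Ca²⁺(aq); Q = [Ca²⁺]^1/[Cd²⁺]^1.
From E = E° − (0.0592/n) log Q: log Q = (E° − E)·n/0.0592 = (+2.50 − (+2.445))·2/0.0592 = 1.8581.
So 1·log[Cd²⁺] = 1·log(0.132) − log Q = -0.8794 − (1.8581) = -2.7375; [Cd²⁺] = 10^(-2.7375) ≈ 0.0018 M.

0.0018 M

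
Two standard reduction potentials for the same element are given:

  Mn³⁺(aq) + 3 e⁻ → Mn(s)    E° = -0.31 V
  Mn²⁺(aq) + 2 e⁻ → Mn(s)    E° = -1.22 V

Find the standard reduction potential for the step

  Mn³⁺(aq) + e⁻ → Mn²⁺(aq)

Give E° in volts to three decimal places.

+1.510 V

Sequential free energies add, so n₃E°₃ = n₁E°₁ + n₂E°₂.
With n₃ = 3, and the known step contributing 2×(-1.22) V, the unknown satisfies 1·E° = 3×(-0.31) − 2×(-1.22) = +1.510.
E° = +1.510 / 1 = +1.510 V.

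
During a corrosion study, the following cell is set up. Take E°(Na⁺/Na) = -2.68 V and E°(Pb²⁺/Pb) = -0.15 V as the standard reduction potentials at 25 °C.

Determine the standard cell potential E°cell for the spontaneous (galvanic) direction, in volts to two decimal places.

The Pb²⁺/Pb couple has the higher reduction potential, so it is the cathode; Na⁺/Na is oxidised at the anode.
E°cell = E°(cathode) − E°(anode) = (-0.15) − (-2.68) = +2.53 V.

+2.53 V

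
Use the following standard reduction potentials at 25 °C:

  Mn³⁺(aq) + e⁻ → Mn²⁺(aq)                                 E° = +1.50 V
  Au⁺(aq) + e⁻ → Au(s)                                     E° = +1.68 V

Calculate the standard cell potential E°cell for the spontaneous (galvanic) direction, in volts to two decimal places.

+0.18 V

The Au⁺/Au couple has the higher reduction potential, so it is the cathode; Mn³⁺/Mn²⁺ is oxidised at the anode.
E°cell = E°(cathode) − E°(anode) = (+1.68) − (+1.50) = +0.18 V.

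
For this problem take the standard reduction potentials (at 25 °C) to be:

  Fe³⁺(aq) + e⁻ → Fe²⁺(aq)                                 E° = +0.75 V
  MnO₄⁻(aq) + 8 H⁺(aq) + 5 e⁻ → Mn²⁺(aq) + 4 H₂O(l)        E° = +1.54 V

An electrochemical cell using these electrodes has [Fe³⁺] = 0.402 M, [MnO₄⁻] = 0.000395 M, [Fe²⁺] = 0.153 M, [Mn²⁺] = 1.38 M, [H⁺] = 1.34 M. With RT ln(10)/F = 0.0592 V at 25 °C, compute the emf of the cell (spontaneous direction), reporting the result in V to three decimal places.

+0.735 V

MnO₄⁻/Mn²⁺ is the cathode (higher E°), Fe³⁺/Fe²⁺ the anode: E°cell = +1.54 − (+0.75) = +0.79 V, n = 5.
Overall: MnO₄⁻(aq) + 8 H⁺(aq) + 5 Fe²⁺(aq) → Mn²⁺(aq) + 4 H₂O(l) + 5 Fe³⁺(aq)
Q = [Mn²⁺]·[Fe³⁺]^5 / ([MnO₄⁻]·[H⁺]^8·[Fe²⁺]^5); log Q = 4.624.
E = E° − (0.0592/n) log Q = +0.79 − (0.0592/5)(4.624) = +0.735 V.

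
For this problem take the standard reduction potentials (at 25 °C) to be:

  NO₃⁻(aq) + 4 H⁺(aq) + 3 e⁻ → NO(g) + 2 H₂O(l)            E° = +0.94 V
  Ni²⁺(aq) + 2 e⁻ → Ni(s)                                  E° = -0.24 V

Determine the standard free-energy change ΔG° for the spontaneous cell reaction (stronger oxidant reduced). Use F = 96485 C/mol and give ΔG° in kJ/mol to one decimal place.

NO₃⁻/NO (E° = +0.94 V) is the cathode; Ni²⁺/Ni (E° = -0.24 V) is the anode, so E°cell = +1.18 V.
Balancing electrons gives n = 6 (lcm of 3 and 2).
ΔG° = −nFE° = −(6)(96485)(+1.18) = -683,114 J = -683.1 kJ/mol.

-683.1 kJ/mol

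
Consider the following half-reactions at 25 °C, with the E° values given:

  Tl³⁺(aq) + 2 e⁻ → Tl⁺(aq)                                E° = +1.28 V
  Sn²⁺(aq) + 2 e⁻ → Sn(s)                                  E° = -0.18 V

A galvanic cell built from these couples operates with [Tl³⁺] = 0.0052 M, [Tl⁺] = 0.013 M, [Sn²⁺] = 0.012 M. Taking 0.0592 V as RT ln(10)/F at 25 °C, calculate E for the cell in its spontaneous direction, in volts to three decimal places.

+1.505 V

Tl³⁺/Tl⁺ is the cathode (higher E°), Sn²⁺/Sn the anode: E°cell = +1.28 − (-0.18) = +1.46 V, n = 2.
Overall: Tl³⁺(aq) + Sn(s) → Tl⁺(aq) + Sn²⁺(aq)
Q = [Tl⁺]·[Sn²⁺] / ([Tl³⁺]); log Q = -1.523.
E = E° − (0.0592/n) log Q = +1.46 − (0.0592/2)(-1.523) = +1.505 V.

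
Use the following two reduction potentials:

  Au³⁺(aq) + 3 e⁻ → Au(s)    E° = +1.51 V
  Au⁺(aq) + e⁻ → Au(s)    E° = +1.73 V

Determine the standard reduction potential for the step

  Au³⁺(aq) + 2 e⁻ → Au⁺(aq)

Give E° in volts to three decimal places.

Sequential free energies add, so n₃E°₃ = n₁E°₁ + n₂E°₂.
With n₃ = 3, and the known step contributing 1×(+1.73) V, the unknown satisfies 2·E° = 3×(+1.51) − 1×(+1.73) = +2.800.
E° = +2.800 / 2 = +1.400 V.

+1.400 V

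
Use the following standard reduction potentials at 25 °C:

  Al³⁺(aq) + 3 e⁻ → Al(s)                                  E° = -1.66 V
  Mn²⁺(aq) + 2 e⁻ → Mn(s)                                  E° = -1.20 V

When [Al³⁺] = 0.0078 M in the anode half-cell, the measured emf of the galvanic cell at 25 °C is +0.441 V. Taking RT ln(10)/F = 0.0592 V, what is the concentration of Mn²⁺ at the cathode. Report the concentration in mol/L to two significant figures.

0.0090 M

Mn²⁺/Mn is the cathode, Al³⁺/Al the anode: E°cell = +0.46 V, n = 6.
Overall reaction: 3 Mn²⁺(aq) + 2 Al(s) → 3 Mn(s) + 2 Al³⁺(aq); Q = [Al³⁺]^2/[Mn²⁺]^3.
From E = E° − (0.0592/n) log Q: log Q = (E° − E)·n/0.0592 = (+0.46 − (+0.441))·6/0.0592 = 1.9257.
So 3·log[Mn²⁺] = 2·log(0.0078) − log Q = -4.2158 − (1.9257) = -6.1415; log[Mn²⁺] = -6.1415 / 3 = -2.0472; [Mn²⁺] = 10^(-2.0472) ≈ 0.0090 M.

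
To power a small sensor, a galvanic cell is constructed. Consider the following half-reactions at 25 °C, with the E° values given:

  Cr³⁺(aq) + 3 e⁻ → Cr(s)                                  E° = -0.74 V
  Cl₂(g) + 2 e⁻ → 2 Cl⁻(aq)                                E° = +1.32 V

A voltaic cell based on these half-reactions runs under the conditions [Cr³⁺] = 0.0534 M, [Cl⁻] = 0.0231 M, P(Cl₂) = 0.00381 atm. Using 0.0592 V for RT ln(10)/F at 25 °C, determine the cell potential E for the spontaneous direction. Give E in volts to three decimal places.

+2.110 V

Cl₂/Cl⁻ is the cathode (higher E°), Cr³⁺/Cr the anode: E°cell = +1.32 − (-0.74) = +2.06 V, n = 6.
Overall: 3 Cl₂(g) + 2 Cr(s) → 6 Cl⁻(aq) + 2 Cr³⁺(aq)
Q = [Cl⁻]^6·[Cr³⁺]^2 / (P(Cl₂)^3); log Q = -5.106.
E = E° − (0.0592/n) log Q = +2.06 − (0.0592/6)(-5.106) = +2.110 V.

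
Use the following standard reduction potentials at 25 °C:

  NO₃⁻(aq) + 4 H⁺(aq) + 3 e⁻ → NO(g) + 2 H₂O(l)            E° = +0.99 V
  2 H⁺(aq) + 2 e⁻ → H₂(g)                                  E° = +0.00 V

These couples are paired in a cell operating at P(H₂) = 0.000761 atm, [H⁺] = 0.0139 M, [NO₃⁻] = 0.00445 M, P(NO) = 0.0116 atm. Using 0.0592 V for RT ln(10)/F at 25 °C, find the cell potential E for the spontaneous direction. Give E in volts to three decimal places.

NO₃⁻/NO is the cathode (higher E°), H⁺/H₂ the anode: E°cell = +0.99 − (+0.00) = +0.99 V, n = 6.
Overall: 2 NO₃⁻(aq) + 2 H⁺(aq) + 3 H₂(g) → 2 NO(g) + 4 H₂O(l)
Q = P(NO)^2 / ([NO₃⁻]^2·[H⁺]^2·P(H₂)^3); log Q = 13.902.
E = E° − (0.0592/n) log Q = +0.99 − (0.0592/6)(13.902) = +0.853 V.

+0.853 V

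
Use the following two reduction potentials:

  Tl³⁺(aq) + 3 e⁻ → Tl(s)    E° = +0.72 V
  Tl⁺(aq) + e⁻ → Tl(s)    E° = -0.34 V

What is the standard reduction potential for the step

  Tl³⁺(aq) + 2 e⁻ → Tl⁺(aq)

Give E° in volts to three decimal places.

+1.250 V

Sequential free energies add, so n₃E°₃ = n₁E°₁ + n₂E°₂.
With n₃ = 3, and the known step contributing 1×(-0.34) V, the unknown satisfies 2·E° = 3×(+0.72) − 1×(-0.34) = +2.500.
E° = +2.500 / 2 = +1.250 V.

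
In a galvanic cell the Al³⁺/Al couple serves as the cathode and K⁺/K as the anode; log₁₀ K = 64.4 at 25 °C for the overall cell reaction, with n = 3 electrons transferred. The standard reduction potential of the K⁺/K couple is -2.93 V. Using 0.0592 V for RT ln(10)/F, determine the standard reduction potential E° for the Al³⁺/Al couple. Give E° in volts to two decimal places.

-1.66 V

E°cell = (0.0592/n)·log K = (0.0592/3)(64.4) = +1.271 V.
Since Al³⁺/Al is the cathode and K⁺/K the anode, E°cell = E°(Al³⁺/Al) − E°(K⁺/K).
So E°(Al³⁺/Al) = E°cell + E°(K⁺/K) = +1.271 + (-2.93) = -1.66 V.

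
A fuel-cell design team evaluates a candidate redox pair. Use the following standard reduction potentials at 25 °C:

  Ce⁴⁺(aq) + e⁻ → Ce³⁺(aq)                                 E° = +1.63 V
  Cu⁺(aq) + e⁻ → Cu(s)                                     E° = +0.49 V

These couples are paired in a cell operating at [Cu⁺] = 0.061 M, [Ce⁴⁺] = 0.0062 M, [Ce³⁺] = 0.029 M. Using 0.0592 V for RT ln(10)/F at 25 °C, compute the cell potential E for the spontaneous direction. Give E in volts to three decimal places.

Ce⁴⁺/Ce³⁺ is the cathode (higher E°), Cu⁺/Cu the anode: E°cell = +1.63 − (+0.49) = +1.14 V, n = 1.
Overall: Ce⁴⁺(aq) + Cu(s) → Ce³⁺(aq) + Cu⁺(aq)
Q = [Ce³⁺]·[Cu⁺] / ([Ce⁴⁺]); log Q = -0.545.
E = E° − (0.0592/n) log Q = +1.14 − (0.0592/1)(-0.545) = +1.172 V.

+1.172 V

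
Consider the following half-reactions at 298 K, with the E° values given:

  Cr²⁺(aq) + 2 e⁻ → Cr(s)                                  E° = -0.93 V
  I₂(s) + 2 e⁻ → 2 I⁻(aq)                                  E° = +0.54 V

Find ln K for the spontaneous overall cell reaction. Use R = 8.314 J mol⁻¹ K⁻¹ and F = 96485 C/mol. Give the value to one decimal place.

Cathode: I₂/I⁻; anode: Cr²⁺/Cr. E°cell = (+0.54) − (-0.93) = +1.47 V, with n = 2.
ΔG° = −nFE° = −RT ln K, so ln K = nFE°/(RT) = (2)(96485)(+1.47) / ((8.314)(298)) = 114.494.

114.5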